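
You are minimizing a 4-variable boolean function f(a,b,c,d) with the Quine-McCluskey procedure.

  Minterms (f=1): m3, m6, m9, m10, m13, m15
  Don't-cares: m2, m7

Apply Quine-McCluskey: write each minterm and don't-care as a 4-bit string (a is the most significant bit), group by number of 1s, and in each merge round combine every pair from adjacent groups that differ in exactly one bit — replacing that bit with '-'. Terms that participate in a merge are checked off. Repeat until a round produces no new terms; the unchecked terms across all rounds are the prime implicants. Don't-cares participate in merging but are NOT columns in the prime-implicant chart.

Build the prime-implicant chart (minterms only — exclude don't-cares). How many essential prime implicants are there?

3

size-2^0 implicants → 0010(✓)  0011(✓)  0110(✓)  0111(✓)  1001(✓)  1010(✓)  1101(✓)  1111(✓)
size-2^1 implicants → -010  -111  0-10(✓)  0-11(✓)  001-(✓)  011-(✓)  1-01  11-1
size-2^2 implicants → 0-1-
Unchecked terms (primes): -010, -111, 0-1-, 1-01, 11-1
Minterm coverage:
  m3 ⊆ 0-1- [E]
  m6 ⊆ 0-1- [E]
  m9 ⊆ 1-01 [E]
  m10 ⊆ -010 [E]
  m13 ⊆ 1-01,11-1
  m15 ⊆ -111,11-1
E = {-010, 0-1-, 1-01}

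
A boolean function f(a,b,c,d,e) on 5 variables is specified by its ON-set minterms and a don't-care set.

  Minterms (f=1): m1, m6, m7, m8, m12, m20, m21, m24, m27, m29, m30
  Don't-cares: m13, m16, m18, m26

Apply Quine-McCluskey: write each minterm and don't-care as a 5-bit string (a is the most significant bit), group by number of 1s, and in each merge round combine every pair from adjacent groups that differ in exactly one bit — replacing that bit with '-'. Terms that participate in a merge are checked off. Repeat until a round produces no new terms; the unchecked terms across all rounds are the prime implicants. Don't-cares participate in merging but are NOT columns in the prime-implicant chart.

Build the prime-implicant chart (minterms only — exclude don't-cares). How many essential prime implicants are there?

Round 0: 00001 00110✓ 00111✓ 01000✓ 01100✓ 01101✓ 10000✓ 10010✓ 10100✓ 10101✓ 11000✓ 11010✓ 11011✓ 11101✓ 11110✓
Round 1: -1000 -1101 0011- 01-00 0110- 1-000✓ 1-010✓ 1-101 10-00 100-0✓ 1010- 11-10 110-0✓ 1101-
Round 2: 1-0-0
PIs = {-1000, -1101, 00001, 0011-, 01-00, 0110-, 1-0-0, 1-101, 10-00, 1010-, 11-10, 1101-}
Coverage chart:
  m1: 00001 ←essential
  m6: 0011- ←essential
  m7: 0011- ←essential
  m8: -1000,01-00
  m12: 01-00,0110-
  m20: 10-00,1010-
  m21: 1-101,1010-
  m24: -1000,1-0-0
  m27: 1101- ←essential
  m29: -1101,1-101
  m30: 11-10 ←essential
Essential: 00001, 0011-, 11-10, 1101-

4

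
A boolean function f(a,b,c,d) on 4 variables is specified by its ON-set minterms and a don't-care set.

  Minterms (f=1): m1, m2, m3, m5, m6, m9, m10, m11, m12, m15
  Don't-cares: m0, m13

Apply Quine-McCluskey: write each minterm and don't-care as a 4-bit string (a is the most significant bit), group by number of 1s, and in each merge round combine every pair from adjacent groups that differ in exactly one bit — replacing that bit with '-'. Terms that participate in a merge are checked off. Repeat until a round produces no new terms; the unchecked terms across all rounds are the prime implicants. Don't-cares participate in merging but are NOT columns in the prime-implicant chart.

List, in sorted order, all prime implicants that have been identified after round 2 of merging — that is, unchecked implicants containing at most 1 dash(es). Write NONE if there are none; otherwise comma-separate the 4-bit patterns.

0-10, 110-

Round 0: 0000✓ 0001✓ 0010✓ 0011✓ 0101✓ 0110✓ 1001✓ 1010✓ 1011✓ 1100✓ 1101✓ 1111✓
Round 1: -001✓ -010✓ -011✓ -101✓ 0-01✓ 0-10 00-0✓ 00-1✓ 000-✓ 001-✓ 1-01✓ 1-11✓ 10-1✓ 101-✓ 11-1✓ 110-
Round 2: --01 -0-1 -01- 00-- 1--1
PIs = {--01, -0-1, -01-, 0-10, 00--, 1--1, 110-}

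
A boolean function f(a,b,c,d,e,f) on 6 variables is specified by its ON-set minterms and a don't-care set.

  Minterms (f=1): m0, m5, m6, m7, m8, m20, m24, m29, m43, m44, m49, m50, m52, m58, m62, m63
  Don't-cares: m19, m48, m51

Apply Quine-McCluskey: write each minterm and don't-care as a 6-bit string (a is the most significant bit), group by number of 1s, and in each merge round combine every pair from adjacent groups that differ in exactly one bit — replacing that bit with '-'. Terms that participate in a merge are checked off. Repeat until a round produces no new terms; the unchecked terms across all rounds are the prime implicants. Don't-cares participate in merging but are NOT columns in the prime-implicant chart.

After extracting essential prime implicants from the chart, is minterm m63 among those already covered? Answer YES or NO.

Round 0: 000000✓ 000101✓ 000110✓ 000111✓ 001000✓ 010011✓ 010100✓ 011000✓ 011101 101011 101100 110000✓ 110001✓ 110010✓ 110011✓ 110100✓ 111010✓ 111110✓ 111111✓
Round 1: -10011 -10100 0-1000 00-000 0001-1 00011- 11-010 110-00 1100-0✓ 1100-1✓ 11000-✓ 11001-✓ 111-10 11111-
Round 2: 1100--
PIs = {-10011, -10100, 0-1000, 00-000, 0001-1, 00011-, 011101, 101011, 101100, 11-010, 110-00, 1100--, 111-10, 11111-}
Coverage chart:
  m0: 00-000 ←essential
  m5: 0001-1 ←essential
  m6: 00011- ←essential
  m7: 0001-1,00011-
  m8: 0-1000,00-000
  m20: -10100 ←essential
  m24: 0-1000 ←essential
  m29: 011101 ←essential
  m43: 101011 ←essential
  m44: 101100 ←essential
  m49: 1100-- ←essential
  m50: 11-010,1100--
  m52: -10100,110-00
  m58: 11-010,111-10
  m62: 111-10,11111-
  m63: 11111- ←essential
Essential: -10100, 0-1000, 00-000, 0001-1, 00011-, 011101, 101011, 101100, 1100--, 11111-

YES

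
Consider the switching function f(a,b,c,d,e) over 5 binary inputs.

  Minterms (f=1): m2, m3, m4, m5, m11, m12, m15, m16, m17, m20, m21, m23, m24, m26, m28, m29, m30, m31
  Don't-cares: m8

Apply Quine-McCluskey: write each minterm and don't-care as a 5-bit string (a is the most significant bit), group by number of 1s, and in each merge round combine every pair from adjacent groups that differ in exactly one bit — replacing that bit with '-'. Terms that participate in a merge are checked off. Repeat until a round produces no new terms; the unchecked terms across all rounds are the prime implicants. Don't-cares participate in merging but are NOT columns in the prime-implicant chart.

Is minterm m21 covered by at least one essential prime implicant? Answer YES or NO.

YES

Round 0: 00010✓ 00011✓ 00100✓ 00101✓ 01000✓ 01011✓ 01100✓ 01111✓ 10000✓ 10001✓ 10100✓ 10101✓ 10111✓ 11000✓ 11010✓ 11100✓ 11101✓ 11110✓ 11111✓
Round 1: -0100✓ -0101✓ -1000✓ -1100✓ -1111 0-011 0-100✓ 0001- 0010-✓ 01-00✓ 01-11 1-000✓ 1-100✓ 1-101✓ 1-111✓ 10-00✓ 10-01✓ 1000-✓ 101-1✓ 1010-✓ 11-00✓ 11-10✓ 110-0✓ 111-0✓ 111-1✓ 1110-✓ 1111-✓
Round 2: --100 -010- -1-00 1--00 1-1-1 1-10- 10-0- 11--0 111--
PIs = {--100, -010-, -1-00, -1111, 0-011, 0001-, 01-11, 1--00, 1-1-1, 1-10-, 10-0-, 11--0, 111--}
Coverage chart:
  m2: 0001- ←essential
  m3: 0-011,0001-
  m4: --100,-010-
  m5: -010- ←essential
  m11: 0-011,01-11
  m12: --100,-1-00
  m15: -1111,01-11
  m16: 1--00,10-0-
  m17: 10-0- ←essential
  m20: --100,-010-,1--00,1-10-,10-0-
  m21: -010-,1-1-1,1-10-,10-0-
  m23: 1-1-1 ←essential
  m24: -1-00,1--00,11--0
  m26: 11--0 ←essential
  m28: --100,-1-00,1--00,1-10-,11--0,111--
  m29: 1-1-1,1-10-,111--
  m30: 11--0,111--
  m31: -1111,1-1-1,111--
Essential: -010-, 0001-, 1-1-1, 10-0-, 11--0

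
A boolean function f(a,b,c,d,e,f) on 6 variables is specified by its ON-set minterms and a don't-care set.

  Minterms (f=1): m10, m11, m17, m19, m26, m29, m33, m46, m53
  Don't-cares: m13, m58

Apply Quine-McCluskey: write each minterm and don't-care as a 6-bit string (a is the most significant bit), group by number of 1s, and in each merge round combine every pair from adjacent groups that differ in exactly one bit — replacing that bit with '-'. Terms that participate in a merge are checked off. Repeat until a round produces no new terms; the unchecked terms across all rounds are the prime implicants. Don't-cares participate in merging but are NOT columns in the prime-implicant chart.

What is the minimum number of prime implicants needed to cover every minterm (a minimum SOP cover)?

size-2^0 implicants → 001010(✓)  001011(✓)  001101(✓)  010001(✓)  010011(✓)  011010(✓)  011101(✓)  100001  101110  110101  111010(✓)
size-2^1 implicants → -11010  0-1010  0-1101  00101-  0100-1
Unchecked terms (primes): -11010, 0-1010, 0-1101, 00101-, 0100-1, 100001, 101110, 110101
Minterm coverage:
  m10 ⊆ 0-1010,00101-
  m11 ⊆ 00101- [E]
  m17 ⊆ 0100-1 [E]
  m19 ⊆ 0100-1 [E]
  m26 ⊆ -11010,0-1010
  m29 ⊆ 0-1101 [E]
  m33 ⊆ 100001 [E]
  m46 ⊆ 101110 [E]
  m53 ⊆ 110101 [E]
E = {0-1101, 00101-, 0100-1, 100001, 101110, 110101}
Petrick residual → -11010
Cover = bcd'ef' + a'cde'f + a'b'cd'e + a'bc'd'f + ab'c'd'e'f + ab'cdef' + abc'de'f  |cover|=7

7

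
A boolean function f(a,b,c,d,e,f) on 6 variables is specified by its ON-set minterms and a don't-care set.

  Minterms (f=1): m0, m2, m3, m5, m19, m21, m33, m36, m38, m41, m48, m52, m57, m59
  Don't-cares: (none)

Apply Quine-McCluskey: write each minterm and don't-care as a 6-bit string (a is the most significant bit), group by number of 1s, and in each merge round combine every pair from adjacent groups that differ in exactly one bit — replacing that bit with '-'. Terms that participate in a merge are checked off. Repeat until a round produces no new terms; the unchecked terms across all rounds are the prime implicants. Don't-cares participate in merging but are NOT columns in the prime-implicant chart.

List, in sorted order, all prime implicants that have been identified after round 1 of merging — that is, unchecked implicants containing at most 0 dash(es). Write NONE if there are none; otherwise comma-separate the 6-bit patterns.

Round 0: 000000✓ 000010✓ 000011✓ 000101✓ 010011✓ 010101✓ 100001✓ 100100✓ 100110✓ 101001✓ 110000✓ 110100✓ 111001✓ 111011✓
Round 1: 0-0011 0-0101 0000-0 00001- 1-0100 1-1001 10-001 1001-0 110-00 1110-1
PIs = {0-0011, 0-0101, 0000-0, 00001-, 1-0100, 1-1001, 10-001, 1001-0, 110-00, 1110-1}

NONE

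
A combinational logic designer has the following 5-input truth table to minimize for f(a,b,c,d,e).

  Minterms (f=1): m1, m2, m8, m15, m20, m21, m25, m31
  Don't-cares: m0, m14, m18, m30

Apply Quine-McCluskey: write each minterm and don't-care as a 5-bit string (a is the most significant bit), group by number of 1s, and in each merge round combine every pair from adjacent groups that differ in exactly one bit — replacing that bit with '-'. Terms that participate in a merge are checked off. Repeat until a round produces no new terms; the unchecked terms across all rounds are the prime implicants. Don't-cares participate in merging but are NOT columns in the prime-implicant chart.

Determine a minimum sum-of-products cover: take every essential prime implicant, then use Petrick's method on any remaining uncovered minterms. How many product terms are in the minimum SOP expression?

6

[col 0] 00000*, 00001*, 00010*, 01000*, 01110*, 01111*, 10010*, 10100*, 10101*, 11001, 11110*, 11111*
[col 1] -0010, -1110*, -1111*, 0-000, 000-0, 0000-, 0111-*, 1010-, 1111-*
[col 2] -111-
Prime implicants: -0010, -111-, 0-000, 000-0, 0000-, 1010-, 11001
PI chart (minterm → PIs covering it):
  1 | 0000-  (sole → essential)
  2 | -0010,000-0
  8 | 0-000  (sole → essential)
  15 | -111-  (sole → essential)
  20 | 1010-  (sole → essential)
  21 | 1010-  (sole → essential)
  25 | 11001  (sole → essential)
  31 | -111-  (sole → essential)
Essential prime implicants: -111-, 0-000, 0000-, 1010-, 11001
Petrick residual → -0010
Minimum SOP uses 6 PIs: b'c'de' + bcd + a'c'd'e' + a'b'c'd' + ab'cd' + abc'd'e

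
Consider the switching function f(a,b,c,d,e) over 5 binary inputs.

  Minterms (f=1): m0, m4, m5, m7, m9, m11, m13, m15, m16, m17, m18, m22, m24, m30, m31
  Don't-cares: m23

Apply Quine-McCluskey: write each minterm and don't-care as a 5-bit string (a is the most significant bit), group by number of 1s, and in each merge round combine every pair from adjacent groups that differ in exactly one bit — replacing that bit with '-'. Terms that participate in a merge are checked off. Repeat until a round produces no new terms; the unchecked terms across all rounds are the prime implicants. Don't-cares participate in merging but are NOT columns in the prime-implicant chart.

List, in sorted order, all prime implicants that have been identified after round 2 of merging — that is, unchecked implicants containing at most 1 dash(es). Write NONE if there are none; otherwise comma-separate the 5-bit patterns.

-0000, 00-00, 0010-, 1-000, 10-10, 100-0, 1000-

size-2^0 implicants → 00000(✓)  00100(✓)  00101(✓)  00111(✓)  01001(✓)  01011(✓)  01101(✓)  01111(✓)  10000(✓)  10001(✓)  10010(✓)  10110(✓)  10111(✓)  11000(✓)  11110(✓)  11111(✓)
size-2^1 implicants → -0000  -0111(✓)  -1111(✓)  0-101(✓)  0-111(✓)  00-00  001-1(✓)  0010-  01-01(✓)  01-11(✓)  010-1(✓)  011-1(✓)  1-000  1-110(✓)  1-111(✓)  10-10  100-0  1000-  1011-(✓)  1111-(✓)
size-2^2 implicants → --111  0-1-1  01--1  1-11-
Unchecked terms (primes): --111, -0000, 0-1-1, 00-00, 0010-, 01--1, 1-000, 1-11-, 10-10, 100-0, 1000-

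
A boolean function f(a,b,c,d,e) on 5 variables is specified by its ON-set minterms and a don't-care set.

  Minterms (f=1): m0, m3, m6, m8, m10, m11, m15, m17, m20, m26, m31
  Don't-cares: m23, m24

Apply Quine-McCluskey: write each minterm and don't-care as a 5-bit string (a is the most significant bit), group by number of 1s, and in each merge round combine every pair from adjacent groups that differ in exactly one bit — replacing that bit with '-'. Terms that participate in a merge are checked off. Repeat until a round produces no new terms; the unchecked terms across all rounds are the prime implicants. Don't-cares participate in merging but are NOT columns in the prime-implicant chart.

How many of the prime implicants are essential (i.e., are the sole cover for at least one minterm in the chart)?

6

[col 0] 00000*, 00011*, 00110, 01000*, 01010*, 01011*, 01111*, 10001, 10100, 10111*, 11000*, 11010*, 11111*
[col 1] -1000*, -1010*, -1111, 0-000, 0-011, 01-11, 010-0*, 0101-, 1-111, 110-0*
[col 2] -10-0
Prime implicants: -10-0, -1111, 0-000, 0-011, 00110, 01-11, 0101-, 1-111, 10001, 10100
PI chart (minterm → PIs covering it):
  0 | 0-000  (sole → essential)
  3 | 0-011  (sole → essential)
  6 | 00110  (sole → essential)
  8 | -10-0,0-000
  10 | -10-0,0101-
  11 | 0-011,01-11,0101-
  15 | -1111,01-11
  17 | 10001  (sole → essential)
  20 | 10100  (sole → essential)
  26 | -10-0  (sole → essential)
  31 | -1111,1-111
Essential prime implicants: -10-0, 0-000, 0-011, 00110, 10001, 10100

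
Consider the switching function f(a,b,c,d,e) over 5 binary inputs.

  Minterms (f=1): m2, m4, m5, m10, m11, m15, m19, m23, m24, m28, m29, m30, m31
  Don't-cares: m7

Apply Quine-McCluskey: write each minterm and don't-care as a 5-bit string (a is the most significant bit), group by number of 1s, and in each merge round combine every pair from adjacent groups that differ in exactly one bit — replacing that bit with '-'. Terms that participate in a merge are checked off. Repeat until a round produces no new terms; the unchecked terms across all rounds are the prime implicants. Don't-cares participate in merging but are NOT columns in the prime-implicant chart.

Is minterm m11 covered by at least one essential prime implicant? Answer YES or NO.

size-2^0 implicants → 00010(✓)  00100(✓)  00101(✓)  00111(✓)  01010(✓)  01011(✓)  01111(✓)  10011(✓)  10111(✓)  11000(✓)  11100(✓)  11101(✓)  11110(✓)  11111(✓)
size-2^1 implicants → -0111(✓)  -1111(✓)  0-010  0-111(✓)  001-1  0010-  01-11  0101-  1-111(✓)  10-11  11-00  111-0(✓)  111-1(✓)  1110-(✓)  1111-(✓)
size-2^2 implicants → --111  111--
Unchecked terms (primes): --111, 0-010, 001-1, 0010-, 01-11, 0101-, 10-11, 11-00, 111--
Minterm coverage:
  m2 ⊆ 0-010 [E]
  m4 ⊆ 0010- [E]
  m5 ⊆ 001-1,0010-
  m10 ⊆ 0-010,0101-
  m11 ⊆ 01-11,0101-
  m15 ⊆ --111,01-11
  m19 ⊆ 10-11 [E]
  m23 ⊆ --111,10-11
  m24 ⊆ 11-00 [E]
  m28 ⊆ 11-00,111--
  m29 ⊆ 111-- [E]
  m30 ⊆ 111-- [E]
  m31 ⊆ --111,111--
E = {0-010, 0010-, 10-11, 11-00, 111--}

NO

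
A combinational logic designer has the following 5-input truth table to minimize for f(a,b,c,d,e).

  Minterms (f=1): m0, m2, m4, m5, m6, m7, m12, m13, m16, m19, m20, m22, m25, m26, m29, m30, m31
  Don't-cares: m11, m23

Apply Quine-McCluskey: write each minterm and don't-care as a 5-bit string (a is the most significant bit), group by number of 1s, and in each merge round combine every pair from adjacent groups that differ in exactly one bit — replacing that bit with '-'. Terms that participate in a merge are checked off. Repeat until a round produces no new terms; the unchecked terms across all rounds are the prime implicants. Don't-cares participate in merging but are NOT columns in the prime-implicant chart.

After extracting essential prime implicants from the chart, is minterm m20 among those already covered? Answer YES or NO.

YES

Round 0: 00000✓ 00010✓ 00100✓ 00101✓ 00110✓ 00111✓ 01011 01100✓ 01101✓ 10000✓ 10011✓ 10100✓ 10110✓ 10111✓ 11001✓ 11010✓ 11101✓ 11110✓ 11111✓
Round 1: -0000✓ -0100✓ -0110✓ -0111✓ -1101 0-100✓ 0-101✓ 00-00✓ 00-10✓ 000-0✓ 001-0✓ 001-1✓ 0010-✓ 0011-✓ 0110-✓ 1-110✓ 1-111✓ 10-00✓ 10-11 101-0✓ 1011-✓ 11-01 11-10 111-1 1111-✓
Round 2: -0-00 -01-0 -011- 0-10- 00--0 001-- 1-11-
PIs = {-0-00, -01-0, -011-, -1101, 0-10-, 00--0, 001--, 01011, 1-11-, 10-11, 11-01, 11-10, 111-1}
Coverage chart:
  m0: -0-00,00--0
  m2: 00--0 ←essential
  m4: -0-00,-01-0,0-10-,00--0,001--
  m5: 0-10-,001--
  m6: -01-0,-011-,00--0,001--
  m7: -011-,001--
  m12: 0-10- ←essential
  m13: -1101,0-10-
  m16: -0-00 ←essential
  m19: 10-11 ←essential
  m20: -0-00,-01-0
  m22: -01-0,-011-,1-11-
  m25: 11-01 ←essential
  m26: 11-10 ←essential
  m29: -1101,11-01,111-1
  m30: 1-11-,11-10
  m31: 1-11-,111-1
Essential: -0-00, 0-10-, 00--0, 10-11, 11-01, 11-10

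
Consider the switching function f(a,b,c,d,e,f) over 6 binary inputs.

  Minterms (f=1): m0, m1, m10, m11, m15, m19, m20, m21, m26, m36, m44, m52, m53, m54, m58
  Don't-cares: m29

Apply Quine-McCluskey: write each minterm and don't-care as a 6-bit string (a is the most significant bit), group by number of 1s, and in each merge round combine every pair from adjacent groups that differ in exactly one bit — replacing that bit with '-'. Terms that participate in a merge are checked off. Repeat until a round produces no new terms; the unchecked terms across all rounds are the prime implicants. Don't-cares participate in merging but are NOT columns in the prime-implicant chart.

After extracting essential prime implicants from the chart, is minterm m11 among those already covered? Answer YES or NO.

YES

Round 0: 000000✓ 000001✓ 001010✓ 001011✓ 001111✓ 010011 010100✓ 010101✓ 011010✓ 011101✓ 100100✓ 101100✓ 110100✓ 110101✓ 110110✓ 111010✓
Round 1: -10100✓ -10101✓ -11010 0-1010 00000- 001-11 00101- 01-101 01010-✓ 1-0100 10-100 1101-0 11010-✓
Round 2: -1010-
PIs = {-1010-, -11010, 0-1010, 00000-, 001-11, 00101-, 01-101, 010011, 1-0100, 10-100, 1101-0}
Coverage chart:
  m0: 00000- ←essential
  m1: 00000- ←essential
  m10: 0-1010,00101-
  m11: 001-11,00101-
  m15: 001-11 ←essential
  m19: 010011 ←essential
  m20: -1010- ←essential
  m21: -1010-,01-101
  m26: -11010,0-1010
  m36: 1-0100,10-100
  m44: 10-100 ←essential
  m52: -1010-,1-0100,1101-0
  m53: -1010- ←essential
  m54: 1101-0 ←essential
  m58: -11010 ←essential
Essential: -1010-, -11010, 00000-, 001-11, 010011, 10-100, 1101-0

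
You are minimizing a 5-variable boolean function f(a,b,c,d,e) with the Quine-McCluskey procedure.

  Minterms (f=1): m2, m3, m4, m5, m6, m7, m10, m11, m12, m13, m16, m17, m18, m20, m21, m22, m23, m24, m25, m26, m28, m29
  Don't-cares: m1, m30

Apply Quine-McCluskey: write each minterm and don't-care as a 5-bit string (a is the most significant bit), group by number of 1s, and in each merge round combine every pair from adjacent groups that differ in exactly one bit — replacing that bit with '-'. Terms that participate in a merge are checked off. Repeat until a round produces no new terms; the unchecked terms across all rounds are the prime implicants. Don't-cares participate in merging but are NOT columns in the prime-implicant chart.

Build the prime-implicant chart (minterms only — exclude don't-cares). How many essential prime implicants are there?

4

size-2^0 implicants → 00001(✓)  00010(✓)  00011(✓)  00100(✓)  00101(✓)  00110(✓)  00111(✓)  01010(✓)  01011(✓)  01100(✓)  01101(✓)  10000(✓)  10001(✓)  10010(✓)  10100(✓)  10101(✓)  10110(✓)  10111(✓)  11000(✓)  11001(✓)  11010(✓)  11100(✓)  11101(✓)  11110(✓)
size-2^1 implicants → -0001(✓)  -0010(✓)  -0100(✓)  -0101(✓)  -0110(✓)  -0111(✓)  -1010(✓)  -1100(✓)  -1101(✓)  0-010(✓)  0-011(✓)  0-100(✓)  0-101(✓)  00-01(✓)  00-10(✓)  00-11(✓)  000-1(✓)  0001-(✓)  001-0(✓)  001-1(✓)  0010-(✓)  0011-(✓)  0101-(✓)  0110-(✓)  1-000(✓)  1-001(✓)  1-010(✓)  1-100(✓)  1-101(✓)  1-110(✓)  10-00(✓)  10-01(✓)  10-10(✓)  100-0(✓)  1000-(✓)  101-0(✓)  101-1(✓)  1010-(✓)  1011-(✓)  11-00(✓)  11-01(✓)  11-10(✓)  110-0(✓)  1100-(✓)  111-0(✓)  1110-(✓)
size-2^2 implicants → --010  --100(✓)  --101(✓)  -0-01  -0-10  -01-0(✓)  -01-1(✓)  -010-(✓)  -011-(✓)  -110-(✓)  0-01-  0-10-(✓)  00--1  00-1-  001--(✓)  1--00(✓)  1--01(✓)  1--10(✓)  1-0-0(✓)  1-00-(✓)  1-1-0(✓)  1-10-(✓)  10--0(✓)  10-0-(✓)  101--(✓)  11--0(✓)  11-0-(✓)
size-2^3 implicants → --10-  -01--  1---0  1--0-
Unchecked terms (primes): --010, --10-, -0-01, -0-10, -01--, 0-01-, 00--1, 00-1-, 1---0, 1--0-
Minterm coverage:
  m2 ⊆ --010,-0-10,0-01-,00-1-
  m3 ⊆ 0-01-,00--1,00-1-
  m4 ⊆ --10-,-01--
  m5 ⊆ --10-,-0-01,-01--,00--1
  m6 ⊆ -0-10,-01--,00-1-
  m7 ⊆ -01--,00--1,00-1-
  m10 ⊆ --010,0-01-
  m11 ⊆ 0-01- [E]
  m12 ⊆ --10- [E]
  m13 ⊆ --10- [E]
  m16 ⊆ 1---0,1--0-
  m17 ⊆ -0-01,1--0-
  m18 ⊆ --010,-0-10,1---0
  m20 ⊆ --10-,-01--,1---0,1--0-
  m21 ⊆ --10-,-0-01,-01--,1--0-
  m22 ⊆ -0-10,-01--,1---0
  m23 ⊆ -01-- [E]
  m24 ⊆ 1---0,1--0-
  m25 ⊆ 1--0- [E]
  m26 ⊆ --010,1---0
  m28 ⊆ --10-,1---0,1--0-
  m29 ⊆ --10-,1--0-
E = {--10-, -01--, 0-01-, 1--0-}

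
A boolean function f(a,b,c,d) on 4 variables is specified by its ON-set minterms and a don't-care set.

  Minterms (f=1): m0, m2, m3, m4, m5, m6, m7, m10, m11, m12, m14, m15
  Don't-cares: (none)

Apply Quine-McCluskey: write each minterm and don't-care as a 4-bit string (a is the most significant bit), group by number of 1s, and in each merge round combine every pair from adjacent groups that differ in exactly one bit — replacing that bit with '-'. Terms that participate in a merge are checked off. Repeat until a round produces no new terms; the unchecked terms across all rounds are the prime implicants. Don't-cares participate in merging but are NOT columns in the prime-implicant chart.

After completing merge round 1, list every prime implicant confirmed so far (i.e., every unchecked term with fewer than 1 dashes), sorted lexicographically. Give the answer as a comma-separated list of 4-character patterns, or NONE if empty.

NONE

Round 0: 0000✓ 0010✓ 0011✓ 0100✓ 0101✓ 0110✓ 0111✓ 1010✓ 1011✓ 1100✓ 1110✓ 1111✓
Round 1: -010✓ -011✓ -100✓ -110✓ -111✓ 0-00✓ 0-10✓ 0-11✓ 00-0✓ 001-✓ 01-0✓ 01-1✓ 010-✓ 011-✓ 1-10✓ 1-11✓ 101-✓ 11-0✓ 111-✓
Round 2: --10✓ --11✓ -01-✓ -1-0 -11-✓ 0--0 0-1-✓ 01-- 1-1-✓
Round 3: --1-
PIs = {--1-, -1-0, 0--0, 01--}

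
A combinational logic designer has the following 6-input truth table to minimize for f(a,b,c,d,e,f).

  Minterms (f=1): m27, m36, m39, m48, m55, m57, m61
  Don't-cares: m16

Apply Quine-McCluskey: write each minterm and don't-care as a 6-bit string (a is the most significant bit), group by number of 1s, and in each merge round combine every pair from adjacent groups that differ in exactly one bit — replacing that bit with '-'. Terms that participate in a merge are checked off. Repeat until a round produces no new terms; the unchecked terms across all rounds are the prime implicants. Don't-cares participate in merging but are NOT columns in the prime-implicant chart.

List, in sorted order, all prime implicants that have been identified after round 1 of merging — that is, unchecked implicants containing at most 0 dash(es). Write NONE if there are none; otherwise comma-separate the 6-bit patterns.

011011, 100100

[col 0] 010000*, 011011, 100100, 100111*, 110000*, 110111*, 111001*, 111101*
[col 1] -10000, 1-0111, 111-01
Prime implicants: -10000, 011011, 1-0111, 100100, 111-01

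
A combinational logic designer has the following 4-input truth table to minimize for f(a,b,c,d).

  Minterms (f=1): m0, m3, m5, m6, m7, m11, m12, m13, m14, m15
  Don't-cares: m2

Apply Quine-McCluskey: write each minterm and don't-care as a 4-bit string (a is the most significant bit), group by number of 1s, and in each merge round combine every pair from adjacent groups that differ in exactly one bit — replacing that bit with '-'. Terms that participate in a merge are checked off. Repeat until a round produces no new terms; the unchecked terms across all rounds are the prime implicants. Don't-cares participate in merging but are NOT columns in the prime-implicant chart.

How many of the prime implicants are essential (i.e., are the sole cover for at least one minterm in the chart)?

[col 0] 0000*, 0010*, 0011*, 0101*, 0110*, 0111*, 1011*, 1100*, 1101*, 1110*, 1111*
[col 1] -011*, -101*, -110*, -111*, 0-10*, 0-11*, 00-0, 001-*, 01-1*, 011-*, 1-11*, 11-0*, 11-1*, 110-*, 111-*
[col 2] --11, -1-1, -11-, 0-1-, 11--
Prime implicants: --11, -1-1, -11-, 0-1-, 00-0, 11--
PI chart (minterm → PIs covering it):
  0 | 00-0  (sole → essential)
  3 | --11,0-1-
  5 | -1-1  (sole → essential)
  6 | -11-,0-1-
  7 | --11,-1-1,-11-,0-1-
  11 | --11  (sole → essential)
  12 | 11--  (sole → essential)
  13 | -1-1,11--
  14 | -11-,11--
  15 | --11,-1-1,-11-,11--
Essential prime implicants: --11, -1-1, 00-0, 11--

4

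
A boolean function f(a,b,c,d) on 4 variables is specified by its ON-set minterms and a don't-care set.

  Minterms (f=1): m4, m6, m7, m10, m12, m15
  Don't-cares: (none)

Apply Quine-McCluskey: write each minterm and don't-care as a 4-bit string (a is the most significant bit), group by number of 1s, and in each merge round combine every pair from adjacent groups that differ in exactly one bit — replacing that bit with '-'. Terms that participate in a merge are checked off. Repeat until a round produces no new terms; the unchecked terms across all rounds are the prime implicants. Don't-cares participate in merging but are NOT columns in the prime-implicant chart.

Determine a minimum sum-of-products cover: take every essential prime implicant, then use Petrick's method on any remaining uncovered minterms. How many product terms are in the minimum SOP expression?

size-2^0 implicants → 0100(✓)  0110(✓)  0111(✓)  1010  1100(✓)  1111(✓)
size-2^1 implicants → -100  -111  01-0  011-
Unchecked terms (primes): -100, -111, 01-0, 011-, 1010
Minterm coverage:
  m4 ⊆ -100,01-0
  m6 ⊆ 01-0,011-
  m7 ⊆ -111,011-
  m10 ⊆ 1010 [E]
  m12 ⊆ -100 [E]
  m15 ⊆ -111 [E]
E = {-100, -111, 1010}
Petrick residual → 01-0
Cover = bc'd' + bcd + a'bd' + ab'cd'  |cover|=4

4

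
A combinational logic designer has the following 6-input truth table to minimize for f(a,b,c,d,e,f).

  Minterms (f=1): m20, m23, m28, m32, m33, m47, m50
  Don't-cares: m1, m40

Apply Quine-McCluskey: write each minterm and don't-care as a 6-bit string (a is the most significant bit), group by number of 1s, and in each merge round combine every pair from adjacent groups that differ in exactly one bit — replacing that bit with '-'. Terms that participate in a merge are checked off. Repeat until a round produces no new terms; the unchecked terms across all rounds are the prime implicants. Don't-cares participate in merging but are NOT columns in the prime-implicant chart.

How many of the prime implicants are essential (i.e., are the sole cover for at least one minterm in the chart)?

4

size-2^0 implicants → 000001(✓)  010100(✓)  010111  011100(✓)  100000(✓)  100001(✓)  101000(✓)  101111  110010
size-2^1 implicants → -00001  01-100  10-000  10000-
Unchecked terms (primes): -00001, 01-100, 010111, 10-000, 10000-, 101111, 110010
Minterm coverage:
  m20 ⊆ 01-100 [E]
  m23 ⊆ 010111 [E]
  m28 ⊆ 01-100 [E]
  m32 ⊆ 10-000,10000-
  m33 ⊆ -00001,10000-
  m47 ⊆ 101111 [E]
  m50 ⊆ 110010 [E]
E = {01-100, 010111, 101111, 110010}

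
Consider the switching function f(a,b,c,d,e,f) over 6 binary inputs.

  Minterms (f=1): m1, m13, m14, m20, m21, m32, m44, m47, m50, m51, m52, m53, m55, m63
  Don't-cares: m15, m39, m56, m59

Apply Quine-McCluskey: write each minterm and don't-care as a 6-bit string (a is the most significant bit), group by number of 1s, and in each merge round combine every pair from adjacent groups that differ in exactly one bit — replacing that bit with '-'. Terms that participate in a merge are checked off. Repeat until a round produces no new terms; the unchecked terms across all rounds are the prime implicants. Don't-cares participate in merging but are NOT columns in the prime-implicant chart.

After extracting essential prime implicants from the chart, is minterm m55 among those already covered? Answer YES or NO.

[col 0] 000001, 001101*, 001110*, 001111*, 010100*, 010101*, 100000, 100111*, 101100, 101111*, 110010*, 110011*, 110100*, 110101*, 110111*, 111000, 111011*, 111111*
[col 1] -01111, -10100*, -10101*, 0011-1, 00111-, 01010-*, 1-0111*, 1-1111*, 10-111*, 11-011*, 11-111*, 110-11*, 11001-, 1101-1, 11010-*, 111-11*
[col 2] -1010-, 1--111, 11--11
Prime implicants: -01111, -1010-, 000001, 0011-1, 00111-, 1--111, 100000, 101100, 11--11, 11001-, 1101-1, 111000
PI chart (minterm → PIs covering it):
  1 | 000001  (sole → essential)
  13 | 0011-1  (sole → essential)
  14 | 00111-  (sole → essential)
  20 | -1010-  (sole → essential)
  21 | -1010-  (sole → essential)
  32 | 100000  (sole → essential)
  44 | 101100  (sole → essential)
  47 | -01111,1--111
  50 | 11001-  (sole → essential)
  51 | 11--11,11001-
  52 | -1010-  (sole → essential)
  53 | -1010-,1101-1
  55 | 1--111,11--11,1101-1
  63 | 1--111,11--11
Essential prime implicants: -1010-, 000001, 0011-1, 00111-, 100000, 101100, 11001-

NO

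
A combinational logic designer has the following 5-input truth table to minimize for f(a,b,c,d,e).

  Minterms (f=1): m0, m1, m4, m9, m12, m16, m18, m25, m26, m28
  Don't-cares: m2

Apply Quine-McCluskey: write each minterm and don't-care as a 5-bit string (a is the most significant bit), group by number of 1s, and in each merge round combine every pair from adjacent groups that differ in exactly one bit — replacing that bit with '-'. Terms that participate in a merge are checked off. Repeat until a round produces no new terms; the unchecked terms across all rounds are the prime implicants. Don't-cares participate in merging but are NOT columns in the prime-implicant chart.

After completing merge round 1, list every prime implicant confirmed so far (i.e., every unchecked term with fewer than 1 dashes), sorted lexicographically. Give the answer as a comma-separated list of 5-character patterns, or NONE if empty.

size-2^0 implicants → 00000(✓)  00001(✓)  00010(✓)  00100(✓)  01001(✓)  01100(✓)  10000(✓)  10010(✓)  11001(✓)  11010(✓)  11100(✓)
size-2^1 implicants → -0000(✓)  -0010(✓)  -1001  -1100  0-001  0-100  00-00  000-0(✓)  0000-  1-010  100-0(✓)
size-2^2 implicants → -00-0
Unchecked terms (primes): -00-0, -1001, -1100, 0-001, 0-100, 00-00, 0000-, 1-010

NONE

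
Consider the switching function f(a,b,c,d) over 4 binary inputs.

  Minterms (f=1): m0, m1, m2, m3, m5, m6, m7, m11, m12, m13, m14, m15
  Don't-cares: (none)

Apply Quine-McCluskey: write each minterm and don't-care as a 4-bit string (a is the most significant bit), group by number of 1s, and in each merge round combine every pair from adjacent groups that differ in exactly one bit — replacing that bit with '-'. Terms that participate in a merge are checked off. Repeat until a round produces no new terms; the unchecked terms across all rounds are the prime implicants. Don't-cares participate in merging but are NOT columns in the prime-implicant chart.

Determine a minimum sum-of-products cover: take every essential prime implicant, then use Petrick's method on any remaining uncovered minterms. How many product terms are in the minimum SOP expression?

5

size-2^0 implicants → 0000(✓)  0001(✓)  0010(✓)  0011(✓)  0101(✓)  0110(✓)  0111(✓)  1011(✓)  1100(✓)  1101(✓)  1110(✓)  1111(✓)
size-2^1 implicants → -011(✓)  -101(✓)  -110(✓)  -111(✓)  0-01(✓)  0-10(✓)  0-11(✓)  00-0(✓)  00-1(✓)  000-(✓)  001-(✓)  01-1(✓)  011-(✓)  1-11(✓)  11-0(✓)  11-1(✓)  110-(✓)  111-(✓)
size-2^2 implicants → --11  -1-1  -11-  0--1  0-1-  00--  11--
Unchecked terms (primes): --11, -1-1, -11-, 0--1, 0-1-, 00--, 11--
Minterm coverage:
  m0 ⊆ 00-- [E]
  m1 ⊆ 0--1,00--
  m2 ⊆ 0-1-,00--
  m3 ⊆ --11,0--1,0-1-,00--
  m5 ⊆ -1-1,0--1
  m6 ⊆ -11-,0-1-
  m7 ⊆ --11,-1-1,-11-,0--1,0-1-
  m11 ⊆ --11 [E]
  m12 ⊆ 11-- [E]
  m13 ⊆ -1-1,11--
  m14 ⊆ -11-,11--
  m15 ⊆ --11,-1-1,-11-,11--
E = {--11, 00--, 11--}
Petrick residual → -1-1, -11-
Cover = cd + bd + bc + a'b' + ab  |cover|=5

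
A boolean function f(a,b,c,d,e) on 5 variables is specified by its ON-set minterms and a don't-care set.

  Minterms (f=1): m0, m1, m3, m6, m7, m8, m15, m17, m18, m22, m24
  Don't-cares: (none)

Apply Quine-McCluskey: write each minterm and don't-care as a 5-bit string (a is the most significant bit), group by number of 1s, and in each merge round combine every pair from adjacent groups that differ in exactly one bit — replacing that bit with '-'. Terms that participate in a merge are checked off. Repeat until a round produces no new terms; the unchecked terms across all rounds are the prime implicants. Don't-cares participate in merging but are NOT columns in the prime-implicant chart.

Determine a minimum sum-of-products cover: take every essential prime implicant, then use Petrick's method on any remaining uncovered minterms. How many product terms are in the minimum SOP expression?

7

[col 0] 00000*, 00001*, 00011*, 00110*, 00111*, 01000*, 01111*, 10001*, 10010*, 10110*, 11000*
[col 1] -0001, -0110, -1000, 0-000, 0-111, 00-11, 000-1, 0000-, 0011-, 10-10
Prime implicants: -0001, -0110, -1000, 0-000, 0-111, 00-11, 000-1, 0000-, 0011-, 10-10
PI chart (minterm → PIs covering it):
  0 | 0-000,0000-
  1 | -0001,000-1,0000-
  3 | 00-11,000-1
  6 | -0110,0011-
  7 | 0-111,00-11,0011-
  8 | -1000,0-000
  15 | 0-111  (sole → essential)
  17 | -0001  (sole → essential)
  18 | 10-10  (sole → essential)
  22 | -0110,10-10
  24 | -1000  (sole → essential)
Essential prime implicants: -0001, -1000, 0-111, 10-10
Petrick residual → -0110, 0-000, 00-11
Minimum SOP uses 7 PIs: b'c'd'e + b'cde' + bc'd'e' + a'c'd'e' + a'cde + a'b'de + ab'de'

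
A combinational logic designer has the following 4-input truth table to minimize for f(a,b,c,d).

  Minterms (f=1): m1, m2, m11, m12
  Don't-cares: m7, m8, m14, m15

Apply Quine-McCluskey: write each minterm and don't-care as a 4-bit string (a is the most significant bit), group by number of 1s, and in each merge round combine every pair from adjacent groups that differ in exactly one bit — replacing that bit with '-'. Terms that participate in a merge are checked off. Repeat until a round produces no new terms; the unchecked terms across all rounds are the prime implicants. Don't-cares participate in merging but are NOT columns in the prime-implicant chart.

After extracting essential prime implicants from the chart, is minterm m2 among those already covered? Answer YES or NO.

YES

size-2^0 implicants → 0001  0010  0111(✓)  1000(✓)  1011(✓)  1100(✓)  1110(✓)  1111(✓)
size-2^1 implicants → -111  1-00  1-11  11-0  111-
Unchecked terms (primes): -111, 0001, 0010, 1-00, 1-11, 11-0, 111-
Minterm coverage:
  m1 ⊆ 0001 [E]
  m2 ⊆ 0010 [E]
  m11 ⊆ 1-11 [E]
  m12 ⊆ 1-00,11-0
E = {0001, 0010, 1-11}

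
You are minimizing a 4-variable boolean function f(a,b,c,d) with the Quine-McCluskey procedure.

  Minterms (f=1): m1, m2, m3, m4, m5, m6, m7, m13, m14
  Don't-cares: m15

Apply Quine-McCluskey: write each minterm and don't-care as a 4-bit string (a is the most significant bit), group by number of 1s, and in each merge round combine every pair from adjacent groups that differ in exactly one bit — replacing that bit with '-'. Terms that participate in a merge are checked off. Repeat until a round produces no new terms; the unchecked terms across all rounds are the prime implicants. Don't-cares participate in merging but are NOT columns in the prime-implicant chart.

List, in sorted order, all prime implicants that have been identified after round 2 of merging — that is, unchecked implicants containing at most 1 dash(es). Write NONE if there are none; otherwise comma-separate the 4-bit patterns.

size-2^0 implicants → 0001(✓)  0010(✓)  0011(✓)  0100(✓)  0101(✓)  0110(✓)  0111(✓)  1101(✓)  1110(✓)  1111(✓)
size-2^1 implicants → -101(✓)  -110(✓)  -111(✓)  0-01(✓)  0-10(✓)  0-11(✓)  00-1(✓)  001-(✓)  01-0(✓)  01-1(✓)  010-(✓)  011-(✓)  11-1(✓)  111-(✓)
size-2^2 implicants → -1-1  -11-  0--1  0-1-  01--
Unchecked terms (primes): -1-1, -11-, 0--1, 0-1-, 01--

NONE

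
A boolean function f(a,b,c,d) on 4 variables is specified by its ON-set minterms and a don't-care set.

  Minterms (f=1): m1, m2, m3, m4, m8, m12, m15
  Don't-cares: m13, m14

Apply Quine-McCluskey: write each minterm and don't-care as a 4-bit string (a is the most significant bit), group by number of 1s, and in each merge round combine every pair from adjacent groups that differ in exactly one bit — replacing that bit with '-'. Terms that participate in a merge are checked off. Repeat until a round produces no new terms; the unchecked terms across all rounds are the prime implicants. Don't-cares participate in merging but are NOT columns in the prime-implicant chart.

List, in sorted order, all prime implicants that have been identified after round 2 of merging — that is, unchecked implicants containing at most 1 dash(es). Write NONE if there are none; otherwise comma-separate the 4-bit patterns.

[col 0] 0001*, 0010*, 0011*, 0100*, 1000*, 1100*, 1101*, 1110*, 1111*
[col 1] -100, 00-1, 001-, 1-00, 11-0*, 11-1*, 110-*, 111-*
[col 2] 11--
Prime implicants: -100, 00-1, 001-, 1-00, 11--

-100, 00-1, 001-, 1-00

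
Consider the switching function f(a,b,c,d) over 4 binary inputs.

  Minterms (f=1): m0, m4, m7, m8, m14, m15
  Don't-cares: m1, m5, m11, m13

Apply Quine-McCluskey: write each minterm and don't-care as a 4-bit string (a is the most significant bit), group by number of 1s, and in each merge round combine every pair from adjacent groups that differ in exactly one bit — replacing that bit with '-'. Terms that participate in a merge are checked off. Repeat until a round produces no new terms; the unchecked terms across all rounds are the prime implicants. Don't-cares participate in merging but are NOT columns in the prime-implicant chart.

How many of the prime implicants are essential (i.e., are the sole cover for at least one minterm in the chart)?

4

size-2^0 implicants → 0000(✓)  0001(✓)  0100(✓)  0101(✓)  0111(✓)  1000(✓)  1011(✓)  1101(✓)  1110(✓)  1111(✓)
size-2^1 implicants → -000  -101(✓)  -111(✓)  0-00(✓)  0-01(✓)  000-(✓)  01-1(✓)  010-(✓)  1-11  11-1(✓)  111-
size-2^2 implicants → -1-1  0-0-
Unchecked terms (primes): -000, -1-1, 0-0-, 1-11, 111-
Minterm coverage:
  m0 ⊆ -000,0-0-
  m4 ⊆ 0-0- [E]
  m7 ⊆ -1-1 [E]
  m8 ⊆ -000 [E]
  m14 ⊆ 111- [E]
  m15 ⊆ -1-1,1-11,111-
E = {-000, -1-1, 0-0-, 111-}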